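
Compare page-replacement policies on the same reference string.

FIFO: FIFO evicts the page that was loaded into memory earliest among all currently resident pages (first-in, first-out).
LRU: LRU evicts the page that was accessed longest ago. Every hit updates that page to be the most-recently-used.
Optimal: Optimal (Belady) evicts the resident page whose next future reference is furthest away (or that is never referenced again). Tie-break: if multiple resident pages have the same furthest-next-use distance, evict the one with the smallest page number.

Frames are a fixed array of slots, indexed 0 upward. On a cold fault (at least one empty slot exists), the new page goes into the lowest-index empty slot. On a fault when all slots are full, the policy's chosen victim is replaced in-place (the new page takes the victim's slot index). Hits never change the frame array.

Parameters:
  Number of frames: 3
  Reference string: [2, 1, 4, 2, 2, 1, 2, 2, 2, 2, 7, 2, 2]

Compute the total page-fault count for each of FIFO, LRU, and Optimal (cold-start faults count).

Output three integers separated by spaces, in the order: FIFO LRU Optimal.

Answer: 5 4 4

Derivation:
--- FIFO ---
  step 0: ref 2 -> FAULT, frames=[2,-,-] (faults so far: 1)
  step 1: ref 1 -> FAULT, frames=[2,1,-] (faults so far: 2)
  step 2: ref 4 -> FAULT, frames=[2,1,4] (faults so far: 3)
  step 3: ref 2 -> HIT, frames=[2,1,4] (faults so far: 3)
  step 4: ref 2 -> HIT, frames=[2,1,4] (faults so far: 3)
  step 5: ref 1 -> HIT, frames=[2,1,4] (faults so far: 3)
  step 6: ref 2 -> HIT, frames=[2,1,4] (faults so far: 3)
  step 7: ref 2 -> HIT, frames=[2,1,4] (faults so far: 3)
  step 8: ref 2 -> HIT, frames=[2,1,4] (faults so far: 3)
  step 9: ref 2 -> HIT, frames=[2,1,4] (faults so far: 3)
  step 10: ref 7 -> FAULT, evict 2, frames=[7,1,4] (faults so far: 4)
  step 11: ref 2 -> FAULT, evict 1, frames=[7,2,4] (faults so far: 5)
  step 12: ref 2 -> HIT, frames=[7,2,4] (faults so far: 5)
  FIFO total faults: 5
--- LRU ---
  step 0: ref 2 -> FAULT, frames=[2,-,-] (faults so far: 1)
  step 1: ref 1 -> FAULT, frames=[2,1,-] (faults so far: 2)
  step 2: ref 4 -> FAULT, frames=[2,1,4] (faults so far: 3)
  step 3: ref 2 -> HIT, frames=[2,1,4] (faults so far: 3)
  step 4: ref 2 -> HIT, frames=[2,1,4] (faults so far: 3)
  step 5: ref 1 -> HIT, frames=[2,1,4] (faults so far: 3)
  step 6: ref 2 -> HIT, frames=[2,1,4] (faults so far: 3)
  step 7: ref 2 -> HIT, frames=[2,1,4] (faults so far: 3)
  step 8: ref 2 -> HIT, frames=[2,1,4] (faults so far: 3)
  step 9: ref 2 -> HIT, frames=[2,1,4] (faults so far: 3)
  step 10: ref 7 -> FAULT, evict 4, frames=[2,1,7] (faults so far: 4)
  step 11: ref 2 -> HIT, frames=[2,1,7] (faults so far: 4)
  step 12: ref 2 -> HIT, frames=[2,1,7] (faults so far: 4)
  LRU total faults: 4
--- Optimal ---
  step 0: ref 2 -> FAULT, frames=[2,-,-] (faults so far: 1)
  step 1: ref 1 -> FAULT, frames=[2,1,-] (faults so far: 2)
  step 2: ref 4 -> FAULT, frames=[2,1,4] (faults so far: 3)
  step 3: ref 2 -> HIT, frames=[2,1,4] (faults so far: 3)
  step 4: ref 2 -> HIT, frames=[2,1,4] (faults so far: 3)
  step 5: ref 1 -> HIT, frames=[2,1,4] (faults so far: 3)
  step 6: ref 2 -> HIT, frames=[2,1,4] (faults so far: 3)
  step 7: ref 2 -> HIT, frames=[2,1,4] (faults so far: 3)
  step 8: ref 2 -> HIT, frames=[2,1,4] (faults so far: 3)
  step 9: ref 2 -> HIT, frames=[2,1,4] (faults so far: 3)
  step 10: ref 7 -> FAULT, evict 1, frames=[2,7,4] (faults so far: 4)
  step 11: ref 2 -> HIT, frames=[2,7,4] (faults so far: 4)
  step 12: ref 2 -> HIT, frames=[2,7,4] (faults so far: 4)
  Optimal total faults: 4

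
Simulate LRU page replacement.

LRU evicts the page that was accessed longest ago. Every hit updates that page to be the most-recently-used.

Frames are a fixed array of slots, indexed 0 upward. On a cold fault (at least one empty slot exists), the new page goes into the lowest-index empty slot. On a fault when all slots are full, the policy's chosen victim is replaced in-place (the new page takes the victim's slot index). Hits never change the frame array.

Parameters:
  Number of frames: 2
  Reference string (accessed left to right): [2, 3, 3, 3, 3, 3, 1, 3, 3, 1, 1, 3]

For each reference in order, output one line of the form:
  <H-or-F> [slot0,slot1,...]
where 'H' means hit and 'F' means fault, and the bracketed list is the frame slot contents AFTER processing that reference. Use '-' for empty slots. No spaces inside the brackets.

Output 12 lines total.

F [2,-]
F [2,3]
H [2,3]
H [2,3]
H [2,3]
H [2,3]
F [1,3]
H [1,3]
H [1,3]
H [1,3]
H [1,3]
H [1,3]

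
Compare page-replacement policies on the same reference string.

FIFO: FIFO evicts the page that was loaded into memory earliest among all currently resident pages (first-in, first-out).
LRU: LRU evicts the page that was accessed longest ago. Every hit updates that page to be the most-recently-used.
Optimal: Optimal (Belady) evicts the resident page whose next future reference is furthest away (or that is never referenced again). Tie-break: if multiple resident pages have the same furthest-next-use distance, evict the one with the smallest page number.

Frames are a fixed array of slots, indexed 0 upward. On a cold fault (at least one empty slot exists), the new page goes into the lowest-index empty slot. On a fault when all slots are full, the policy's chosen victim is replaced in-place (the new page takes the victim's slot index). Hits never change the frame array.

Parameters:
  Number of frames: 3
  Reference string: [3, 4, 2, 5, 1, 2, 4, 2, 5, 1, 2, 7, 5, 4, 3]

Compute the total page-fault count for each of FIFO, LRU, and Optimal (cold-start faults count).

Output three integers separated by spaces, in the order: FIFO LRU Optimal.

--- FIFO ---
  step 0: ref 3 -> FAULT, frames=[3,-,-] (faults so far: 1)
  step 1: ref 4 -> FAULT, frames=[3,4,-] (faults so far: 2)
  step 2: ref 2 -> FAULT, frames=[3,4,2] (faults so far: 3)
  step 3: ref 5 -> FAULT, evict 3, frames=[5,4,2] (faults so far: 4)
  step 4: ref 1 -> FAULT, evict 4, frames=[5,1,2] (faults so far: 5)
  step 5: ref 2 -> HIT, frames=[5,1,2] (faults so far: 5)
  step 6: ref 4 -> FAULT, evict 2, frames=[5,1,4] (faults so far: 6)
  step 7: ref 2 -> FAULT, evict 5, frames=[2,1,4] (faults so far: 7)
  step 8: ref 5 -> FAULT, evict 1, frames=[2,5,4] (faults so far: 8)
  step 9: ref 1 -> FAULT, evict 4, frames=[2,5,1] (faults so far: 9)
  step 10: ref 2 -> HIT, frames=[2,5,1] (faults so far: 9)
  step 11: ref 7 -> FAULT, evict 2, frames=[7,5,1] (faults so far: 10)
  step 12: ref 5 -> HIT, frames=[7,5,1] (faults so far: 10)
  step 13: ref 4 -> FAULT, evict 5, frames=[7,4,1] (faults so far: 11)
  step 14: ref 3 -> FAULT, evict 1, frames=[7,4,3] (faults so far: 12)
  FIFO total faults: 12
--- LRU ---
  step 0: ref 3 -> FAULT, frames=[3,-,-] (faults so far: 1)
  step 1: ref 4 -> FAULT, frames=[3,4,-] (faults so far: 2)
  step 2: ref 2 -> FAULT, frames=[3,4,2] (faults so far: 3)
  step 3: ref 5 -> FAULT, evict 3, frames=[5,4,2] (faults so far: 4)
  step 4: ref 1 -> FAULT, evict 4, frames=[5,1,2] (faults so far: 5)
  step 5: ref 2 -> HIT, frames=[5,1,2] (faults so far: 5)
  step 6: ref 4 -> FAULT, evict 5, frames=[4,1,2] (faults so far: 6)
  step 7: ref 2 -> HIT, frames=[4,1,2] (faults so far: 6)
  step 8: ref 5 -> FAULT, evict 1, frames=[4,5,2] (faults so far: 7)
  step 9: ref 1 -> FAULT, evict 4, frames=[1,5,2] (faults so far: 8)
  step 10: ref 2 -> HIT, frames=[1,5,2] (faults so far: 8)
  step 11: ref 7 -> FAULT, evict 5, frames=[1,7,2] (faults so far: 9)
  step 12: ref 5 -> FAULT, evict 1, frames=[5,7,2] (faults so far: 10)
  step 13: ref 4 -> FAULT, evict 2, frames=[5,7,4] (faults so far: 11)
  step 14: ref 3 -> FAULT, evict 7, frames=[5,3,4] (faults so far: 12)
  LRU total faults: 12
--- Optimal ---
  step 0: ref 3 -> FAULT, frames=[3,-,-] (faults so far: 1)
  step 1: ref 4 -> FAULT, frames=[3,4,-] (faults so far: 2)
  step 2: ref 2 -> FAULT, frames=[3,4,2] (faults so far: 3)
  step 3: ref 5 -> FAULT, evict 3, frames=[5,4,2] (faults so far: 4)
  step 4: ref 1 -> FAULT, evict 5, frames=[1,4,2] (faults so far: 5)
  step 5: ref 2 -> HIT, frames=[1,4,2] (faults so far: 5)
  step 6: ref 4 -> HIT, frames=[1,4,2] (faults so far: 5)
  step 7: ref 2 -> HIT, frames=[1,4,2] (faults so far: 5)
  step 8: ref 5 -> FAULT, evict 4, frames=[1,5,2] (faults so far: 6)
  step 9: ref 1 -> HIT, frames=[1,5,2] (faults so far: 6)
  step 10: ref 2 -> HIT, frames=[1,5,2] (faults so far: 6)
  step 11: ref 7 -> FAULT, evict 1, frames=[7,5,2] (faults so far: 7)
  step 12: ref 5 -> HIT, frames=[7,5,2] (faults so far: 7)
  step 13: ref 4 -> FAULT, evict 2, frames=[7,5,4] (faults so far: 8)
  step 14: ref 3 -> FAULT, evict 4, frames=[7,5,3] (faults so far: 9)
  Optimal total faults: 9

Answer: 12 12 9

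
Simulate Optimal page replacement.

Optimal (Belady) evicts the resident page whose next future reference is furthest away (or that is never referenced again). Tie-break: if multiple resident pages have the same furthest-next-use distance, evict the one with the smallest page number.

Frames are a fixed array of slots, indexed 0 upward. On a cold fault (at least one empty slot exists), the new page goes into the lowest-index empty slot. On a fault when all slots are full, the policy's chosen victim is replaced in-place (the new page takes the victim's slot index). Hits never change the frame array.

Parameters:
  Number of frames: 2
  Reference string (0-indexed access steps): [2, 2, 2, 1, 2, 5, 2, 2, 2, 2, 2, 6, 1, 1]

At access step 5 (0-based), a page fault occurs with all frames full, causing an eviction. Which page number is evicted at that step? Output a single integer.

Answer: 1

Derivation:
Step 0: ref 2 -> FAULT, frames=[2,-]
Step 1: ref 2 -> HIT, frames=[2,-]
Step 2: ref 2 -> HIT, frames=[2,-]
Step 3: ref 1 -> FAULT, frames=[2,1]
Step 4: ref 2 -> HIT, frames=[2,1]
Step 5: ref 5 -> FAULT, evict 1, frames=[2,5]
At step 5: evicted page 1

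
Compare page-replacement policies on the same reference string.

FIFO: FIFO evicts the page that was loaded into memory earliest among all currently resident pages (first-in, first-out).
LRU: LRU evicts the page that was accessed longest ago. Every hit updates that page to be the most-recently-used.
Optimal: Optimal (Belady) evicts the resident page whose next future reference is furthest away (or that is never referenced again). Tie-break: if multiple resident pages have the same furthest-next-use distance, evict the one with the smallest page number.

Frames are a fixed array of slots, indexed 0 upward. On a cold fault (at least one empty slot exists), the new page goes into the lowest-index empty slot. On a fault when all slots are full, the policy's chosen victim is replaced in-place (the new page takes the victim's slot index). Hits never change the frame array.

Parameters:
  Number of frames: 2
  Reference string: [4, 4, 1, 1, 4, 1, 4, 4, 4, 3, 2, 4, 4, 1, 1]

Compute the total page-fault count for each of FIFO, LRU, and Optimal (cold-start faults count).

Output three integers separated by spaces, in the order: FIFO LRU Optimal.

Answer: 6 6 5

Derivation:
--- FIFO ---
  step 0: ref 4 -> FAULT, frames=[4,-] (faults so far: 1)
  step 1: ref 4 -> HIT, frames=[4,-] (faults so far: 1)
  step 2: ref 1 -> FAULT, frames=[4,1] (faults so far: 2)
  step 3: ref 1 -> HIT, frames=[4,1] (faults so far: 2)
  step 4: ref 4 -> HIT, frames=[4,1] (faults so far: 2)
  step 5: ref 1 -> HIT, frames=[4,1] (faults so far: 2)
  step 6: ref 4 -> HIT, frames=[4,1] (faults so far: 2)
  step 7: ref 4 -> HIT, frames=[4,1] (faults so far: 2)
  step 8: ref 4 -> HIT, frames=[4,1] (faults so far: 2)
  step 9: ref 3 -> FAULT, evict 4, frames=[3,1] (faults so far: 3)
  step 10: ref 2 -> FAULT, evict 1, frames=[3,2] (faults so far: 4)
  step 11: ref 4 -> FAULT, evict 3, frames=[4,2] (faults so far: 5)
  step 12: ref 4 -> HIT, frames=[4,2] (faults so far: 5)
  step 13: ref 1 -> FAULT, evict 2, frames=[4,1] (faults so far: 6)
  step 14: ref 1 -> HIT, frames=[4,1] (faults so far: 6)
  FIFO total faults: 6
--- LRU ---
  step 0: ref 4 -> FAULT, frames=[4,-] (faults so far: 1)
  step 1: ref 4 -> HIT, frames=[4,-] (faults so far: 1)
  step 2: ref 1 -> FAULT, frames=[4,1] (faults so far: 2)
  step 3: ref 1 -> HIT, frames=[4,1] (faults so far: 2)
  step 4: ref 4 -> HIT, frames=[4,1] (faults so far: 2)
  step 5: ref 1 -> HIT, frames=[4,1] (faults so far: 2)
  step 6: ref 4 -> HIT, frames=[4,1] (faults so far: 2)
  step 7: ref 4 -> HIT, frames=[4,1] (faults so far: 2)
  step 8: ref 4 -> HIT, frames=[4,1] (faults so far: 2)
  step 9: ref 3 -> FAULT, evict 1, frames=[4,3] (faults so far: 3)
  step 10: ref 2 -> FAULT, evict 4, frames=[2,3] (faults so far: 4)
  step 11: ref 4 -> FAULT, evict 3, frames=[2,4] (faults so far: 5)
  step 12: ref 4 -> HIT, frames=[2,4] (faults so far: 5)
  step 13: ref 1 -> FAULT, evict 2, frames=[1,4] (faults so far: 6)
  step 14: ref 1 -> HIT, frames=[1,4] (faults so far: 6)
  LRU total faults: 6
--- Optimal ---
  step 0: ref 4 -> FAULT, frames=[4,-] (faults so far: 1)
  step 1: ref 4 -> HIT, frames=[4,-] (faults so far: 1)
  step 2: ref 1 -> FAULT, frames=[4,1] (faults so far: 2)
  step 3: ref 1 -> HIT, frames=[4,1] (faults so far: 2)
  step 4: ref 4 -> HIT, frames=[4,1] (faults so far: 2)
  step 5: ref 1 -> HIT, frames=[4,1] (faults so far: 2)
  step 6: ref 4 -> HIT, frames=[4,1] (faults so far: 2)
  step 7: ref 4 -> HIT, frames=[4,1] (faults so far: 2)
  step 8: ref 4 -> HIT, frames=[4,1] (faults so far: 2)
  step 9: ref 3 -> FAULT, evict 1, frames=[4,3] (faults so far: 3)
  step 10: ref 2 -> FAULT, evict 3, frames=[4,2] (faults so far: 4)
  step 11: ref 4 -> HIT, frames=[4,2] (faults so far: 4)
  step 12: ref 4 -> HIT, frames=[4,2] (faults so far: 4)
  step 13: ref 1 -> FAULT, evict 2, frames=[4,1] (faults so far: 5)
  step 14: ref 1 -> HIT, frames=[4,1] (faults so far: 5)
  Optimal total faults: 5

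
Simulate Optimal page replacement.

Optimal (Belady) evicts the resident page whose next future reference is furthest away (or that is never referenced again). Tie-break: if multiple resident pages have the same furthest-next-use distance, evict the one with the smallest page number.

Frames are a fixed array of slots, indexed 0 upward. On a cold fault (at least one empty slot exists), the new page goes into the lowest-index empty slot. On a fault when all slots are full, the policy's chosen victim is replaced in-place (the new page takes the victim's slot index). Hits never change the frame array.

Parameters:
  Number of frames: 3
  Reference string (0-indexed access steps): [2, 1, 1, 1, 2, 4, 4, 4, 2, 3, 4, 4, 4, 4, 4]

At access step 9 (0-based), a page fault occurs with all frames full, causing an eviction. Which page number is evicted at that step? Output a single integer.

Step 0: ref 2 -> FAULT, frames=[2,-,-]
Step 1: ref 1 -> FAULT, frames=[2,1,-]
Step 2: ref 1 -> HIT, frames=[2,1,-]
Step 3: ref 1 -> HIT, frames=[2,1,-]
Step 4: ref 2 -> HIT, frames=[2,1,-]
Step 5: ref 4 -> FAULT, frames=[2,1,4]
Step 6: ref 4 -> HIT, frames=[2,1,4]
Step 7: ref 4 -> HIT, frames=[2,1,4]
Step 8: ref 2 -> HIT, frames=[2,1,4]
Step 9: ref 3 -> FAULT, evict 1, frames=[2,3,4]
At step 9: evicted page 1

Answer: 1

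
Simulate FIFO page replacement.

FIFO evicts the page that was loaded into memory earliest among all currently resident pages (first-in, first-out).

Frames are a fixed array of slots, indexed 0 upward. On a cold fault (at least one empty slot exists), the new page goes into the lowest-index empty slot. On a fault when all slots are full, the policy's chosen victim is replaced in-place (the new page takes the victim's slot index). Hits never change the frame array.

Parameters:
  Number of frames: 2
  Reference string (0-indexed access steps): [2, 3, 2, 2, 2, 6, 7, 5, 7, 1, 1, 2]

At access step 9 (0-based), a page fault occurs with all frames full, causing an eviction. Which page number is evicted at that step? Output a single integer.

Answer: 7

Derivation:
Step 0: ref 2 -> FAULT, frames=[2,-]
Step 1: ref 3 -> FAULT, frames=[2,3]
Step 2: ref 2 -> HIT, frames=[2,3]
Step 3: ref 2 -> HIT, frames=[2,3]
Step 4: ref 2 -> HIT, frames=[2,3]
Step 5: ref 6 -> FAULT, evict 2, frames=[6,3]
Step 6: ref 7 -> FAULT, evict 3, frames=[6,7]
Step 7: ref 5 -> FAULT, evict 6, frames=[5,7]
Step 8: ref 7 -> HIT, frames=[5,7]
Step 9: ref 1 -> FAULT, evict 7, frames=[5,1]
At step 9: evicted page 7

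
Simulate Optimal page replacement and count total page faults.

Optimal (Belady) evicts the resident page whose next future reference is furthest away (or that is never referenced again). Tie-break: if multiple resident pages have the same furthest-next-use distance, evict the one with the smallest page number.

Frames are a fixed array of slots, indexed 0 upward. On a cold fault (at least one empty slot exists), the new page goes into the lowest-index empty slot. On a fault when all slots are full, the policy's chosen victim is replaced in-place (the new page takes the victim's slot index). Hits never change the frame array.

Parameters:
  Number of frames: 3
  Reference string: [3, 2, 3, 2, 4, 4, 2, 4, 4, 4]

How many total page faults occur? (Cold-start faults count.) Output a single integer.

Step 0: ref 3 → FAULT, frames=[3,-,-]
Step 1: ref 2 → FAULT, frames=[3,2,-]
Step 2: ref 3 → HIT, frames=[3,2,-]
Step 3: ref 2 → HIT, frames=[3,2,-]
Step 4: ref 4 → FAULT, frames=[3,2,4]
Step 5: ref 4 → HIT, frames=[3,2,4]
Step 6: ref 2 → HIT, frames=[3,2,4]
Step 7: ref 4 → HIT, frames=[3,2,4]
Step 8: ref 4 → HIT, frames=[3,2,4]
Step 9: ref 4 → HIT, frames=[3,2,4]
Total faults: 3

Answer: 3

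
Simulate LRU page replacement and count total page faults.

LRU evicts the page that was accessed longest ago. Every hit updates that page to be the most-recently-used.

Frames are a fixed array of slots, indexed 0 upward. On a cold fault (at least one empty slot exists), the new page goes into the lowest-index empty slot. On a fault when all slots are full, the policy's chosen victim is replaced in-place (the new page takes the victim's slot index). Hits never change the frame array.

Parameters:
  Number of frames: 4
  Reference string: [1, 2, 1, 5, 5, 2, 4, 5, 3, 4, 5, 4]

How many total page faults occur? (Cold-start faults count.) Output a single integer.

Step 0: ref 1 → FAULT, frames=[1,-,-,-]
Step 1: ref 2 → FAULT, frames=[1,2,-,-]
Step 2: ref 1 → HIT, frames=[1,2,-,-]
Step 3: ref 5 → FAULT, frames=[1,2,5,-]
Step 4: ref 5 → HIT, frames=[1,2,5,-]
Step 5: ref 2 → HIT, frames=[1,2,5,-]
Step 6: ref 4 → FAULT, frames=[1,2,5,4]
Step 7: ref 5 → HIT, frames=[1,2,5,4]
Step 8: ref 3 → FAULT (evict 1), frames=[3,2,5,4]
Step 9: ref 4 → HIT, frames=[3,2,5,4]
Step 10: ref 5 → HIT, frames=[3,2,5,4]
Step 11: ref 4 → HIT, frames=[3,2,5,4]
Total faults: 5

Answer: 5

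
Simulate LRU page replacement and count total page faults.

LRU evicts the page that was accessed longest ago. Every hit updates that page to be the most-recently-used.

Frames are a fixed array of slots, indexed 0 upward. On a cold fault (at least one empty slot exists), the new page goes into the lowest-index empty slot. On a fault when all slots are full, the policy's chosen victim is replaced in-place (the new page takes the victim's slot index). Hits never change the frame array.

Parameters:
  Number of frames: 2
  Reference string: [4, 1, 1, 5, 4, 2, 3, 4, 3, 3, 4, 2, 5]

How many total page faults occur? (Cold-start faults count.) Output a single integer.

Answer: 9

Derivation:
Step 0: ref 4 → FAULT, frames=[4,-]
Step 1: ref 1 → FAULT, frames=[4,1]
Step 2: ref 1 → HIT, frames=[4,1]
Step 3: ref 5 → FAULT (evict 4), frames=[5,1]
Step 4: ref 4 → FAULT (evict 1), frames=[5,4]
Step 5: ref 2 → FAULT (evict 5), frames=[2,4]
Step 6: ref 3 → FAULT (evict 4), frames=[2,3]
Step 7: ref 4 → FAULT (evict 2), frames=[4,3]
Step 8: ref 3 → HIT, frames=[4,3]
Step 9: ref 3 → HIT, frames=[4,3]
Step 10: ref 4 → HIT, frames=[4,3]
Step 11: ref 2 → FAULT (evict 3), frames=[4,2]
Step 12: ref 5 → FAULT (evict 4), frames=[5,2]
Total faults: 9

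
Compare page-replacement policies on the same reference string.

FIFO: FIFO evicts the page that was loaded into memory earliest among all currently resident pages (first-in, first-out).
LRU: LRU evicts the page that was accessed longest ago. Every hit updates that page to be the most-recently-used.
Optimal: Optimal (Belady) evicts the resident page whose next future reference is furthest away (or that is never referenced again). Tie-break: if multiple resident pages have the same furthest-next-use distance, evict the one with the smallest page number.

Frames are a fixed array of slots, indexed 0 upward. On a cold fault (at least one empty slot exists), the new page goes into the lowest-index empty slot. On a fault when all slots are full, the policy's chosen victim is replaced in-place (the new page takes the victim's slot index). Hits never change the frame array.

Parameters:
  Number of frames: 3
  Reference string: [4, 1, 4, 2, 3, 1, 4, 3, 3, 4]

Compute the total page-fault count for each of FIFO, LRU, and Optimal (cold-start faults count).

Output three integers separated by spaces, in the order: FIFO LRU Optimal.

--- FIFO ---
  step 0: ref 4 -> FAULT, frames=[4,-,-] (faults so far: 1)
  step 1: ref 1 -> FAULT, frames=[4,1,-] (faults so far: 2)
  step 2: ref 4 -> HIT, frames=[4,1,-] (faults so far: 2)
  step 3: ref 2 -> FAULT, frames=[4,1,2] (faults so far: 3)
  step 4: ref 3 -> FAULT, evict 4, frames=[3,1,2] (faults so far: 4)
  step 5: ref 1 -> HIT, frames=[3,1,2] (faults so far: 4)
  step 6: ref 4 -> FAULT, evict 1, frames=[3,4,2] (faults so far: 5)
  step 7: ref 3 -> HIT, frames=[3,4,2] (faults so far: 5)
  step 8: ref 3 -> HIT, frames=[3,4,2] (faults so far: 5)
  step 9: ref 4 -> HIT, frames=[3,4,2] (faults so far: 5)
  FIFO total faults: 5
--- LRU ---
  step 0: ref 4 -> FAULT, frames=[4,-,-] (faults so far: 1)
  step 1: ref 1 -> FAULT, frames=[4,1,-] (faults so far: 2)
  step 2: ref 4 -> HIT, frames=[4,1,-] (faults so far: 2)
  step 3: ref 2 -> FAULT, frames=[4,1,2] (faults so far: 3)
  step 4: ref 3 -> FAULT, evict 1, frames=[4,3,2] (faults so far: 4)
  step 5: ref 1 -> FAULT, evict 4, frames=[1,3,2] (faults so far: 5)
  step 6: ref 4 -> FAULT, evict 2, frames=[1,3,4] (faults so far: 6)
  step 7: ref 3 -> HIT, frames=[1,3,4] (faults so far: 6)
  step 8: ref 3 -> HIT, frames=[1,3,4] (faults so far: 6)
  step 9: ref 4 -> HIT, frames=[1,3,4] (faults so far: 6)
  LRU total faults: 6
--- Optimal ---
  step 0: ref 4 -> FAULT, frames=[4,-,-] (faults so far: 1)
  step 1: ref 1 -> FAULT, frames=[4,1,-] (faults so far: 2)
  step 2: ref 4 -> HIT, frames=[4,1,-] (faults so far: 2)
  step 3: ref 2 -> FAULT, frames=[4,1,2] (faults so far: 3)
  step 4: ref 3 -> FAULT, evict 2, frames=[4,1,3] (faults so far: 4)
  step 5: ref 1 -> HIT, frames=[4,1,3] (faults so far: 4)
  step 6: ref 4 -> HIT, frames=[4,1,3] (faults so far: 4)
  step 7: ref 3 -> HIT, frames=[4,1,3] (faults so far: 4)
  step 8: ref 3 -> HIT, frames=[4,1,3] (faults so far: 4)
  step 9: ref 4 -> HIT, frames=[4,1,3] (faults so far: 4)
  Optimal total faults: 4

Answer: 5 6 4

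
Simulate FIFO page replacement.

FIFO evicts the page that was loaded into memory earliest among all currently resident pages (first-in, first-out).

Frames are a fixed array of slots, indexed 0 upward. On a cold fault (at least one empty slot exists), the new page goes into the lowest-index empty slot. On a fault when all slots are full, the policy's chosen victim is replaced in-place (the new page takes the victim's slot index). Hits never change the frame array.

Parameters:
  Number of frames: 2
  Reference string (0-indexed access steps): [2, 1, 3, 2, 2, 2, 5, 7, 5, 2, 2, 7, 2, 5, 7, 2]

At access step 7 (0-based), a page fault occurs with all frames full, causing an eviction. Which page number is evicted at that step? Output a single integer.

Step 0: ref 2 -> FAULT, frames=[2,-]
Step 1: ref 1 -> FAULT, frames=[2,1]
Step 2: ref 3 -> FAULT, evict 2, frames=[3,1]
Step 3: ref 2 -> FAULT, evict 1, frames=[3,2]
Step 4: ref 2 -> HIT, frames=[3,2]
Step 5: ref 2 -> HIT, frames=[3,2]
Step 6: ref 5 -> FAULT, evict 3, frames=[5,2]
Step 7: ref 7 -> FAULT, evict 2, frames=[5,7]
At step 7: evicted page 2

Answer: 2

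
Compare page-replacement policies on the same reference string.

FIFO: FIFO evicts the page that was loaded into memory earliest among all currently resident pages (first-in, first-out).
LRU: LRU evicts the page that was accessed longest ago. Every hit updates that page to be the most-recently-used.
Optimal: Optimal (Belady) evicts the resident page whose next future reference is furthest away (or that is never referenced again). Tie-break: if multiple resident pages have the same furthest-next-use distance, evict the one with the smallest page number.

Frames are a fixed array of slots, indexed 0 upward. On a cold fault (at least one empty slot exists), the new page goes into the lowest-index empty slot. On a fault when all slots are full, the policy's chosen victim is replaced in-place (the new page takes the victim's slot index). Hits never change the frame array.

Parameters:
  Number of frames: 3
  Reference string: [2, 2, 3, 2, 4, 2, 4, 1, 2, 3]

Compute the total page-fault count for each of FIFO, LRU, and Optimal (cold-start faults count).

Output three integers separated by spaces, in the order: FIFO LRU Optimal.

Answer: 6 5 4

Derivation:
--- FIFO ---
  step 0: ref 2 -> FAULT, frames=[2,-,-] (faults so far: 1)
  step 1: ref 2 -> HIT, frames=[2,-,-] (faults so far: 1)
  step 2: ref 3 -> FAULT, frames=[2,3,-] (faults so far: 2)
  step 3: ref 2 -> HIT, frames=[2,3,-] (faults so far: 2)
  step 4: ref 4 -> FAULT, frames=[2,3,4] (faults so far: 3)
  step 5: ref 2 -> HIT, frames=[2,3,4] (faults so far: 3)
  step 6: ref 4 -> HIT, frames=[2,3,4] (faults so far: 3)
  step 7: ref 1 -> FAULT, evict 2, frames=[1,3,4] (faults so far: 4)
  step 8: ref 2 -> FAULT, evict 3, frames=[1,2,4] (faults so far: 5)
  step 9: ref 3 -> FAULT, evict 4, frames=[1,2,3] (faults so far: 6)
  FIFO total faults: 6
--- LRU ---
  step 0: ref 2 -> FAULT, frames=[2,-,-] (faults so far: 1)
  step 1: ref 2 -> HIT, frames=[2,-,-] (faults so far: 1)
  step 2: ref 3 -> FAULT, frames=[2,3,-] (faults so far: 2)
  step 3: ref 2 -> HIT, frames=[2,3,-] (faults so far: 2)
  step 4: ref 4 -> FAULT, frames=[2,3,4] (faults so far: 3)
  step 5: ref 2 -> HIT, frames=[2,3,4] (faults so far: 3)
  step 6: ref 4 -> HIT, frames=[2,3,4] (faults so far: 3)
  step 7: ref 1 -> FAULT, evict 3, frames=[2,1,4] (faults so far: 4)
  step 8: ref 2 -> HIT, frames=[2,1,4] (faults so far: 4)
  step 9: ref 3 -> FAULT, evict 4, frames=[2,1,3] (faults so far: 5)
  LRU total faults: 5
--- Optimal ---
  step 0: ref 2 -> FAULT, frames=[2,-,-] (faults so far: 1)
  step 1: ref 2 -> HIT, frames=[2,-,-] (faults so far: 1)
  step 2: ref 3 -> FAULT, frames=[2,3,-] (faults so far: 2)
  step 3: ref 2 -> HIT, frames=[2,3,-] (faults so far: 2)
  step 4: ref 4 -> FAULT, frames=[2,3,4] (faults so far: 3)
  step 5: ref 2 -> HIT, frames=[2,3,4] (faults so far: 3)
  step 6: ref 4 -> HIT, frames=[2,3,4] (faults so far: 3)
  step 7: ref 1 -> FAULT, evict 4, frames=[2,3,1] (faults so far: 4)
  step 8: ref 2 -> HIT, frames=[2,3,1] (faults so far: 4)
  step 9: ref 3 -> HIT, frames=[2,3,1] (faults so far: 4)
  Optimal total faults: 4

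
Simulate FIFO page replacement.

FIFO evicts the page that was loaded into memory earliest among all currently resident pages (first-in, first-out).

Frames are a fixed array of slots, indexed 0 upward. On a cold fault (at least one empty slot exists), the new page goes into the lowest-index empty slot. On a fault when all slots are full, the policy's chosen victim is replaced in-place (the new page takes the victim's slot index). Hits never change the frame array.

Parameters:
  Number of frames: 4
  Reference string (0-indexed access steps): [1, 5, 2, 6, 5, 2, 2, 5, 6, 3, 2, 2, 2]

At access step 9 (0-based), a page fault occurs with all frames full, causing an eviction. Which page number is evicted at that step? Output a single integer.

Step 0: ref 1 -> FAULT, frames=[1,-,-,-]
Step 1: ref 5 -> FAULT, frames=[1,5,-,-]
Step 2: ref 2 -> FAULT, frames=[1,5,2,-]
Step 3: ref 6 -> FAULT, frames=[1,5,2,6]
Step 4: ref 5 -> HIT, frames=[1,5,2,6]
Step 5: ref 2 -> HIT, frames=[1,5,2,6]
Step 6: ref 2 -> HIT, frames=[1,5,2,6]
Step 7: ref 5 -> HIT, frames=[1,5,2,6]
Step 8: ref 6 -> HIT, frames=[1,5,2,6]
Step 9: ref 3 -> FAULT, evict 1, frames=[3,5,2,6]
At step 9: evicted page 1

Answer: 1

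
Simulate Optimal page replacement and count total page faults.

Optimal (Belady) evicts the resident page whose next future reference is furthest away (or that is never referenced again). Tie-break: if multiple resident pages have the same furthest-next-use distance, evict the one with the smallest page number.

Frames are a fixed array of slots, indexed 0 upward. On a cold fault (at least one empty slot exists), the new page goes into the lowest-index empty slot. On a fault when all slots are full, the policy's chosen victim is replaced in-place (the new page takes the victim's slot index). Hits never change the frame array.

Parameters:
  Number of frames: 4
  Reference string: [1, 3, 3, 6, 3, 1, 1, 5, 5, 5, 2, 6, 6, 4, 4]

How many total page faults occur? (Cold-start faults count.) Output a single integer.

Answer: 6

Derivation:
Step 0: ref 1 → FAULT, frames=[1,-,-,-]
Step 1: ref 3 → FAULT, frames=[1,3,-,-]
Step 2: ref 3 → HIT, frames=[1,3,-,-]
Step 3: ref 6 → FAULT, frames=[1,3,6,-]
Step 4: ref 3 → HIT, frames=[1,3,6,-]
Step 5: ref 1 → HIT, frames=[1,3,6,-]
Step 6: ref 1 → HIT, frames=[1,3,6,-]
Step 7: ref 5 → FAULT, frames=[1,3,6,5]
Step 8: ref 5 → HIT, frames=[1,3,6,5]
Step 9: ref 5 → HIT, frames=[1,3,6,5]
Step 10: ref 2 → FAULT (evict 1), frames=[2,3,6,5]
Step 11: ref 6 → HIT, frames=[2,3,6,5]
Step 12: ref 6 → HIT, frames=[2,3,6,5]
Step 13: ref 4 → FAULT (evict 2), frames=[4,3,6,5]
Step 14: ref 4 → HIT, frames=[4,3,6,5]
Total faults: 6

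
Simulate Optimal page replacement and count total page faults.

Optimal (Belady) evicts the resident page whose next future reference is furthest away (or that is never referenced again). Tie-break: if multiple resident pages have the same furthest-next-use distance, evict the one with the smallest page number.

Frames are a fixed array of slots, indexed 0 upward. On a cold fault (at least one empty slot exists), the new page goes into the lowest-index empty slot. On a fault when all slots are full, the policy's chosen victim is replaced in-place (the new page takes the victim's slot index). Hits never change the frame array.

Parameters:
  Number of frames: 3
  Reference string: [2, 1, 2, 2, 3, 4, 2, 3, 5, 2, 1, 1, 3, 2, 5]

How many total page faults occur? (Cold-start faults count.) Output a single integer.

Step 0: ref 2 → FAULT, frames=[2,-,-]
Step 1: ref 1 → FAULT, frames=[2,1,-]
Step 2: ref 2 → HIT, frames=[2,1,-]
Step 3: ref 2 → HIT, frames=[2,1,-]
Step 4: ref 3 → FAULT, frames=[2,1,3]
Step 5: ref 4 → FAULT (evict 1), frames=[2,4,3]
Step 6: ref 2 → HIT, frames=[2,4,3]
Step 7: ref 3 → HIT, frames=[2,4,3]
Step 8: ref 5 → FAULT (evict 4), frames=[2,5,3]
Step 9: ref 2 → HIT, frames=[2,5,3]
Step 10: ref 1 → FAULT (evict 5), frames=[2,1,3]
Step 11: ref 1 → HIT, frames=[2,1,3]
Step 12: ref 3 → HIT, frames=[2,1,3]
Step 13: ref 2 → HIT, frames=[2,1,3]
Step 14: ref 5 → FAULT (evict 1), frames=[2,5,3]
Total faults: 7

Answer: 7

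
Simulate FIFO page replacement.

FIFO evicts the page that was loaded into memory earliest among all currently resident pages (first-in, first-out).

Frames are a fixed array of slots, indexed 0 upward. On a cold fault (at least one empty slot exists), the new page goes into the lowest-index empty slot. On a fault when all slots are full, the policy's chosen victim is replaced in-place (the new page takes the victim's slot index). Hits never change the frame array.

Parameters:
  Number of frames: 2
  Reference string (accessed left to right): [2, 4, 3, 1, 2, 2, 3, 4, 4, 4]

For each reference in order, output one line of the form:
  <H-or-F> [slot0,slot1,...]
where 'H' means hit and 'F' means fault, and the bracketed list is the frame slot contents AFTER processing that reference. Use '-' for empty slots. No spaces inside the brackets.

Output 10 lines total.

F [2,-]
F [2,4]
F [3,4]
F [3,1]
F [2,1]
H [2,1]
F [2,3]
F [4,3]
H [4,3]
H [4,3]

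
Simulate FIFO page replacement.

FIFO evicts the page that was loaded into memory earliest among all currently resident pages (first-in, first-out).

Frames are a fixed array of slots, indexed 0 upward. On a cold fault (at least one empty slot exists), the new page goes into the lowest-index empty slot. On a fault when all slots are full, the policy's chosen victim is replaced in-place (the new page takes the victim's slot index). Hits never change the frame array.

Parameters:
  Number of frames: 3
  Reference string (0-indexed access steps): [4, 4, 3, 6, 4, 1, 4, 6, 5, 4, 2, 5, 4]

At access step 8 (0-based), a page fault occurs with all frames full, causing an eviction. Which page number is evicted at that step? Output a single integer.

Step 0: ref 4 -> FAULT, frames=[4,-,-]
Step 1: ref 4 -> HIT, frames=[4,-,-]
Step 2: ref 3 -> FAULT, frames=[4,3,-]
Step 3: ref 6 -> FAULT, frames=[4,3,6]
Step 4: ref 4 -> HIT, frames=[4,3,6]
Step 5: ref 1 -> FAULT, evict 4, frames=[1,3,6]
Step 6: ref 4 -> FAULT, evict 3, frames=[1,4,6]
Step 7: ref 6 -> HIT, frames=[1,4,6]
Step 8: ref 5 -> FAULT, evict 6, frames=[1,4,5]
At step 8: evicted page 6

Answer: 6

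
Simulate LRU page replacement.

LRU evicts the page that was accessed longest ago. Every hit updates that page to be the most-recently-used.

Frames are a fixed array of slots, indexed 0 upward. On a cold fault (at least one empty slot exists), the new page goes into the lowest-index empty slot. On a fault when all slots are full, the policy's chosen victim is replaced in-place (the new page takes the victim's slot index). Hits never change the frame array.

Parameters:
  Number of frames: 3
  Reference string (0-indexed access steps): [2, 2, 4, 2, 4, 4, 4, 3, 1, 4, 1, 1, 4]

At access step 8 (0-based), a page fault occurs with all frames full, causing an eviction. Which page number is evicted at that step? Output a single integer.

Step 0: ref 2 -> FAULT, frames=[2,-,-]
Step 1: ref 2 -> HIT, frames=[2,-,-]
Step 2: ref 4 -> FAULT, frames=[2,4,-]
Step 3: ref 2 -> HIT, frames=[2,4,-]
Step 4: ref 4 -> HIT, frames=[2,4,-]
Step 5: ref 4 -> HIT, frames=[2,4,-]
Step 6: ref 4 -> HIT, frames=[2,4,-]
Step 7: ref 3 -> FAULT, frames=[2,4,3]
Step 8: ref 1 -> FAULT, evict 2, frames=[1,4,3]
At step 8: evicted page 2

Answer: 2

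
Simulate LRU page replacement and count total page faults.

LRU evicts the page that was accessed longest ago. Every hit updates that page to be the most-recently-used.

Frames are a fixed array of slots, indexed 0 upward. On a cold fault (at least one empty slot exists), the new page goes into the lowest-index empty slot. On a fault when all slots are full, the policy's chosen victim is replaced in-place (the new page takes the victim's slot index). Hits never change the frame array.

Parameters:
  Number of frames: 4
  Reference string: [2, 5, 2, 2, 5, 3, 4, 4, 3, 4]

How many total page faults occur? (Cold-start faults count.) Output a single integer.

Step 0: ref 2 → FAULT, frames=[2,-,-,-]
Step 1: ref 5 → FAULT, frames=[2,5,-,-]
Step 2: ref 2 → HIT, frames=[2,5,-,-]
Step 3: ref 2 → HIT, frames=[2,5,-,-]
Step 4: ref 5 → HIT, frames=[2,5,-,-]
Step 5: ref 3 → FAULT, frames=[2,5,3,-]
Step 6: ref 4 → FAULT, frames=[2,5,3,4]
Step 7: ref 4 → HIT, frames=[2,5,3,4]
Step 8: ref 3 → HIT, frames=[2,5,3,4]
Step 9: ref 4 → HIT, frames=[2,5,3,4]
Total faults: 4

Answer: 4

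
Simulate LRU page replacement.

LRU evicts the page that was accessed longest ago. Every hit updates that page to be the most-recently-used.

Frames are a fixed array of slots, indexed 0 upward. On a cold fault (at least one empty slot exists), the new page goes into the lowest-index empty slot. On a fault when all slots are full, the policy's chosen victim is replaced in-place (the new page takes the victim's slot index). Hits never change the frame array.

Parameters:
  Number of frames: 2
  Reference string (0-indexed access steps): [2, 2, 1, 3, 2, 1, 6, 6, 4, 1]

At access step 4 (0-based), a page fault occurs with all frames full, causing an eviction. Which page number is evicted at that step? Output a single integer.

Answer: 1

Derivation:
Step 0: ref 2 -> FAULT, frames=[2,-]
Step 1: ref 2 -> HIT, frames=[2,-]
Step 2: ref 1 -> FAULT, frames=[2,1]
Step 3: ref 3 -> FAULT, evict 2, frames=[3,1]
Step 4: ref 2 -> FAULT, evict 1, frames=[3,2]
At step 4: evicted page 1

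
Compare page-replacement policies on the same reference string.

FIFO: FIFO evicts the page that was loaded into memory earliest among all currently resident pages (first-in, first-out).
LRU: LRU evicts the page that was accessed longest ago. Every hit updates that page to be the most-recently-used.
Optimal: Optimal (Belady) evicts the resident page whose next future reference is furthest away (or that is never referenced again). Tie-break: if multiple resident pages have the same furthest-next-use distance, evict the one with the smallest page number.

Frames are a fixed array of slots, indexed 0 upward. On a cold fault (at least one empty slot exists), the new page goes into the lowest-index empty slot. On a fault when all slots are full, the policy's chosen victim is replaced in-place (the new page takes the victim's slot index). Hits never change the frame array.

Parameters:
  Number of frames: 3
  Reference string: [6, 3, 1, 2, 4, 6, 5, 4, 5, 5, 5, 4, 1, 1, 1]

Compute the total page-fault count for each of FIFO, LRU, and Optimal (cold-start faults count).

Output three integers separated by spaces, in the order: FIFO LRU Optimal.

Answer: 8 8 6

Derivation:
--- FIFO ---
  step 0: ref 6 -> FAULT, frames=[6,-,-] (faults so far: 1)
  step 1: ref 3 -> FAULT, frames=[6,3,-] (faults so far: 2)
  step 2: ref 1 -> FAULT, frames=[6,3,1] (faults so far: 3)
  step 3: ref 2 -> FAULT, evict 6, frames=[2,3,1] (faults so far: 4)
  step 4: ref 4 -> FAULT, evict 3, frames=[2,4,1] (faults so far: 5)
  step 5: ref 6 -> FAULT, evict 1, frames=[2,4,6] (faults so far: 6)
  step 6: ref 5 -> FAULT, evict 2, frames=[5,4,6] (faults so far: 7)
  step 7: ref 4 -> HIT, frames=[5,4,6] (faults so far: 7)
  step 8: ref 5 -> HIT, frames=[5,4,6] (faults so far: 7)
  step 9: ref 5 -> HIT, frames=[5,4,6] (faults so far: 7)
  step 10: ref 5 -> HIT, frames=[5,4,6] (faults so far: 7)
  step 11: ref 4 -> HIT, frames=[5,4,6] (faults so far: 7)
  step 12: ref 1 -> FAULT, evict 4, frames=[5,1,6] (faults so far: 8)
  step 13: ref 1 -> HIT, frames=[5,1,6] (faults so far: 8)
  step 14: ref 1 -> HIT, frames=[5,1,6] (faults so far: 8)
  FIFO total faults: 8
--- LRU ---
  step 0: ref 6 -> FAULT, frames=[6,-,-] (faults so far: 1)
  step 1: ref 3 -> FAULT, frames=[6,3,-] (faults so far: 2)
  step 2: ref 1 -> FAULT, frames=[6,3,1] (faults so far: 3)
  step 3: ref 2 -> FAULT, evict 6, frames=[2,3,1] (faults so far: 4)
  step 4: ref 4 -> FAULT, evict 3, frames=[2,4,1] (faults so far: 5)
  step 5: ref 6 -> FAULT, evict 1, frames=[2,4,6] (faults so far: 6)
  step 6: ref 5 -> FAULT, evict 2, frames=[5,4,6] (faults so far: 7)
  step 7: ref 4 -> HIT, frames=[5,4,6] (faults so far: 7)
  step 8: ref 5 -> HIT, frames=[5,4,6] (faults so far: 7)
  step 9: ref 5 -> HIT, frames=[5,4,6] (faults so far: 7)
  step 10: ref 5 -> HIT, frames=[5,4,6] (faults so far: 7)
  step 11: ref 4 -> HIT, frames=[5,4,6] (faults so far: 7)
  step 12: ref 1 -> FAULT, evict 6, frames=[5,4,1] (faults so far: 8)
  step 13: ref 1 -> HIT, frames=[5,4,1] (faults so far: 8)
  step 14: ref 1 -> HIT, frames=[5,4,1] (faults so far: 8)
  LRU total faults: 8
--- Optimal ---
  step 0: ref 6 -> FAULT, frames=[6,-,-] (faults so far: 1)
  step 1: ref 3 -> FAULT, frames=[6,3,-] (faults so far: 2)
  step 2: ref 1 -> FAULT, frames=[6,3,1] (faults so far: 3)
  step 3: ref 2 -> FAULT, evict 3, frames=[6,2,1] (faults so far: 4)
  step 4: ref 4 -> FAULT, evict 2, frames=[6,4,1] (faults so far: 5)
  step 5: ref 6 -> HIT, frames=[6,4,1] (faults so far: 5)
  step 6: ref 5 -> FAULT, evict 6, frames=[5,4,1] (faults so far: 6)
  step 7: ref 4 -> HIT, frames=[5,4,1] (faults so far: 6)
  step 8: ref 5 -> HIT, frames=[5,4,1] (faults so far: 6)
  step 9: ref 5 -> HIT, frames=[5,4,1] (faults so far: 6)
  step 10: ref 5 -> HIT, frames=[5,4,1] (faults so far: 6)
  step 11: ref 4 -> HIT, frames=[5,4,1] (faults so far: 6)
  step 12: ref 1 -> HIT, frames=[5,4,1] (faults so far: 6)
  step 13: ref 1 -> HIT, frames=[5,4,1] (faults so far: 6)
  step 14: ref 1 -> HIT, frames=[5,4,1] (faults so far: 6)
  Optimal total faults: 6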